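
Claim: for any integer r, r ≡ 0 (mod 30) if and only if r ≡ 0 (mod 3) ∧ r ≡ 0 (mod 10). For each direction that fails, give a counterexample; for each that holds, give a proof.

(⟹) Suppose r ≡ 0 (mod 30); write r = 30j + 0. Since 3 ∣ 30, reducing mod 3 gives r ≡ 0 (mod 3); since 10 ∣ 30, reducing mod 10 gives r ≡ 0 (mod 10).

(⟸) Conversely, if r ≡ 0 (mod 3) and r ≡ 0 (mod 10), then by the Chinese remainder theorem r ≡ 0 (mod 30). This is exactly r ≡ 0 (mod 30).

Both directions hold; the statement is true.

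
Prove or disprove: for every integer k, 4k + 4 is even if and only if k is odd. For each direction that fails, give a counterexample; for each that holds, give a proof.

The forward direction fails; the converse holds.

(→) This fails: take k = 6. Then 4k + 4 = 28, which is even, yet k = 6 is even, not odd.

(←) Suppose k is odd. Since 4 is even, 4k is even for every k, so 4k + 4 has the same parity as 4, which is even. Hence 4k + 4 is even.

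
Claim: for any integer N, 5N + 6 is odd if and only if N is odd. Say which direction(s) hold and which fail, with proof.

Equivalent; both directions hold.

Forward direction. Suppose 5N + 6 is odd. Since 5 is odd, 5N and N have the same parity, so 5N + 6 ≡ N + 6 (mod 2). As 6 is even, 5N + 6 is odd exactly when N is odd. Thus N is odd.

Converse. Suppose N is odd; write N = 2j + 1. Then 5N + 6 = 5·(2j + 1) + 6 = 2·5j + 11, which is odd.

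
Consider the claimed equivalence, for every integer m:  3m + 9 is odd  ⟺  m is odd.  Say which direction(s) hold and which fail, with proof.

(⇒) fails and (⇐) fails.

(→) This fails: m = 2 gives 3m + 9 = 15, which is odd, but 2 is even, not odd.

(←) This also fails: m = 1 is odd, but 3m + 9 = 12 is even, not odd.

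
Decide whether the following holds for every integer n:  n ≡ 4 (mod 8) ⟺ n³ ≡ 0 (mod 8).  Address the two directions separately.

Only the forward direction holds.

[⇐] This fails: take n = 0. Then 0³ = 0 ≡ 0 (mod 8), yet 0 ≡ 0 (mod 8), not 4.

[⇒] Suppose n ≡ 4 (mod 8). Write n = 8j + 4. Then (8j + 4)³ = 512j³ + 768j² + 384j + 64 = 8(64j³ + 96j² + 48j + 8) + 0, so n³ ≡ 0 (mod 8).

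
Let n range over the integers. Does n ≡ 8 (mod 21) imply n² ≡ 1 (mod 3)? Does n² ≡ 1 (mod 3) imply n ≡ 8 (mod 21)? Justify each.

(⟹) Suppose n ≡ 8 (mod 21). Then n² ≡ 8² = 64 (mod 21), and since 3 ∣ 21, also n² ≡ 1 (mod 3).

(⟸) This fails: take n = 1. Then 1² = 1 ≡ 1 (mod 3), yet 1 ≡ 1 (mod 21), not 8.

The forward direction holds; the converse fails.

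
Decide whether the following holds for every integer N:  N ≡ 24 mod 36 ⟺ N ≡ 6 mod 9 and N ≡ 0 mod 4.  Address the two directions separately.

Equivalent; both directions hold.

Forward direction. Suppose N ≡ 24 (mod 36); write N = 36j + 24. Since 9 ∣ 36, reducing mod 9 gives N ≡ 24 ≡ 6 (mod 9); since 4 ∣ 36, reducing mod 4 gives N ≡ 24 ≡ 0 (mod 4).

Converse. If N ≡ 6 (mod 9) and N ≡ 0 (mod 4), then by the Chinese remainder theorem N ≡ 24 (mod 36). This is exactly N ≡ 24 (mod 36).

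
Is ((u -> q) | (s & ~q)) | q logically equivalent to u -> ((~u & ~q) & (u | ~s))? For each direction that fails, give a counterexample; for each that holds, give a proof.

Only the reverse direction holds.

Forward direction. This fails. Under q = T, u = T, s = F, the left side is true but the right side is false.

Converse. Assume the antecedent. If q is true, ((u -> q) | (s & ~q)) | q reduces to true regardless of the other variables. If q is false, the antecedent forces (q = F, u = F, s = F) or (q = F, u = F, s = T), and ((u -> q) | (s & ~q)) | q holds there. Either way ((u -> q) | (s & ~q)) | q holds.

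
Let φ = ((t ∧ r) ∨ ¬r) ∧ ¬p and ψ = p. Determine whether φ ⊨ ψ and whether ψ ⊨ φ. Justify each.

Both directions fail.

(→) This fails. Under r = F, p = F, t = F, the left side is true but the right side is false.

(←) This fails. Under r = F, p = T, t = F, the left side is false but the right side is true.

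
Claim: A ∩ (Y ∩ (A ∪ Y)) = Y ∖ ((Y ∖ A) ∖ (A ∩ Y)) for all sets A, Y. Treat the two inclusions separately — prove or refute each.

Reverse inclusion. Let x ∈ Y ∖ ((Y ∖ A) ∖ (A ∩ Y)). Then x ∈ A ∩ Y, from which x ∈ A ∩ (Y ∩ (A ∪ Y)).

Forward inclusion. Let x ∈ A ∩ (Y ∩ (A ∪ Y)). Then x ∈ A ∩ Y, from which x ∈ Y ∖ ((Y ∖ A) ∖ (A ∩ Y)).

Both inclusions hold.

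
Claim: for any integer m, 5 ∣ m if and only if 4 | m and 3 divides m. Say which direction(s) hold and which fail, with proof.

(⇒) fails and (⇐) fails.

(⟹) This fails: take m = 5. Certainly 5 ∣ 5, but 4 ∤ 5.

(⟸) This fails: take m = 12. Both 4 ∣ 12 and 3 ∣ 12, yet 12 is not a multiple of 5 (since 12 = 2·5 + 2), so 5 ∤ 12.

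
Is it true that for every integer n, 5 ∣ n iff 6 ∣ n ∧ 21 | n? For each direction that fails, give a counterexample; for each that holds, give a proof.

(⇒) This fails: take n = 5. Certainly 5 ∣ 5, but 6 ∤ 5.

(⇐) This fails: take n = 42. Both 6 ∣ 42 and 21 ∣ 42, yet 42 is not a multiple of 5 (since 42 = 8·5 + 2), so 5 ∤ 42.

Both directions fail.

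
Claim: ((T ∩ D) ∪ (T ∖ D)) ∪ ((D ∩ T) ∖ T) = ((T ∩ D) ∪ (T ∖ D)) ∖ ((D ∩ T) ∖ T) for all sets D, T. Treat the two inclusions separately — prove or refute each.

Both inclusions hold.

Forward inclusion. Let x ∈ ((T ∩ D) ∪ (T ∖ D)) ∪ ((D ∩ T) ∖ T). Then either x ∈ T and x ∉ D; or x ∈ D ∩ T. In each case x ∈ ((T ∩ D) ∪ (T ∖ D)) ∖ ((D ∩ T) ∖ T), so ((T ∩ D) ∪ (T ∖ D)) ∪ ((D ∩ T) ∖ T) ⊆ ((T ∩ D) ∪ (T ∖ D)) ∖ ((D ∩ T) ∖ T).

Reverse inclusion. Let x ∈ ((T ∩ D) ∪ (T ∖ D)) ∖ ((D ∩ T) ∖ T). Then either x ∈ T and x ∉ D; or x ∈ D ∩ T. In each case x ∈ ((T ∩ D) ∪ (T ∖ D)) ∪ ((D ∩ T) ∖ T), so ((T ∩ D) ∪ (T ∖ D)) ∖ ((D ∩ T) ∖ T) ⊆ ((T ∩ D) ∪ (T ∖ D)) ∪ ((D ∩ T) ∖ T).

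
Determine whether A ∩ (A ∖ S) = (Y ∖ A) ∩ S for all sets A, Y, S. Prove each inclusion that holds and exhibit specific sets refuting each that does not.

Forward inclusion. This inclusion fails. Take A = {1}, Y = ∅, S = ∅; then 1 ∈ A ∩ (A ∖ S) but 1 ∉ (Y ∖ A) ∩ S.

Reverse inclusion. This inclusion fails. Take A = ∅, Y = {1}, S = {1}; then 1 ∈ (Y ∖ A) ∩ S but 1 ∉ A ∩ (A ∖ S).

(⊆) fails and (⊇) fails.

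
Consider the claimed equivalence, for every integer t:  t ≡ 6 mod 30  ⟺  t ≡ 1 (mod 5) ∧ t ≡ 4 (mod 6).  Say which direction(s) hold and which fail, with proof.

Both directions fail.

(→) This fails: t = 6 gives 6 ≡ 6 (mod 30) but 6 ≡ 0 (mod 6), so the conjunction on the right does not hold.

(←) This fails: t = 16 satisfies both congruences on the right (16 ≡ 1 mod 5 and 16 ≡ 4 mod 6) yet 16 ≡ 16 (mod 30), not 6.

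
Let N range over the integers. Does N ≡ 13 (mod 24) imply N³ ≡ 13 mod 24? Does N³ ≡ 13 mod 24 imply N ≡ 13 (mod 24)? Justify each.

(⇐) Suppose N³ ≡ 13 (mod 24). The only residue r in {0, …, 23} with r³ ≡ 13 (mod 24) is r = 13, so N ≡ 13 (mod 24).

(⇒) Suppose N ≡ 13 (mod 24). Write N = 24j + 13. Then (24j + 13)³ = 13824j³ + 22464j² + 12168j + 2197 = 24(576j³ + 936j² + 507j + 91) + 13, so N³ ≡ 13 (mod 24).

Both directions hold; the statement is true.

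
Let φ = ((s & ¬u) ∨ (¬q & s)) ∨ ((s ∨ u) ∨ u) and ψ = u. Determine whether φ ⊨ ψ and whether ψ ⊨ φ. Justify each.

(⇒) This fails. Under s = T, q = F, u = F, the left side is true but the right side is false.

(⇐) Assume the antecedent. If s is true, the consequent reduces to true regardless of the other variables. If s is false, the antecedent forces (s = F, q = F, u = T) or (s = F, q = T, u = T), and the consequent holds there. Either way the consequent holds.

Not equivalent: only (⇐) holds.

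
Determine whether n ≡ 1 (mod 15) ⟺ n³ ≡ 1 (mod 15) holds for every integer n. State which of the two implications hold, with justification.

Both implications hold.

(←) Suppose n³ ≡ 1 (mod 15). The only residue r in {0, …, 14} with r³ ≡ 1 (mod 15) is r = 1, so n ≡ 1 (mod 15).

(→) Suppose n ≡ 1 (mod 15). Write n = 15j + 1. Then (15j + 1)³ = 3375j³ + 675j² + 45j + 1 = 15(225j³ + 45j² + 3j) + 1, so n³ ≡ 1 (mod 15).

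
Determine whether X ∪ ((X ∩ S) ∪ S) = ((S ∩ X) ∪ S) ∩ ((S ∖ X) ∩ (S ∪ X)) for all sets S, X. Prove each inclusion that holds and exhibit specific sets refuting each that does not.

(⟹) This inclusion fails. Take S = ∅, X = {1}; then 1 ∈ X ∪ ((X ∩ S) ∪ S) but 1 ∉ ((S ∩ X) ∪ S) ∩ ((S ∖ X) ∩ (S ∪ X)).

(⟸) Let x ∈ ((S ∩ X) ∪ S) ∩ ((S ∖ X) ∩ (S ∪ X)). Then x ∈ S and x ∉ X, from which x ∈ X ∪ ((X ∩ S) ∪ S).

The sets are not equal: only the reverse inclusion holds.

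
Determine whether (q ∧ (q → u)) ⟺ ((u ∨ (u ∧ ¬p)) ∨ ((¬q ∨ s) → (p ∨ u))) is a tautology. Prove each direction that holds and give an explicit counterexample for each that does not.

(⇒) Assume the antecedent. If u is true, the consequent reduces to true regardless of the other variables. If u is false, the antecedent cannot hold. Either way the consequent holds.

(⇐) This fails. Under u = T, s = F, q = F, p = F, the left side is false but the right side is true.

Only the forward direction holds.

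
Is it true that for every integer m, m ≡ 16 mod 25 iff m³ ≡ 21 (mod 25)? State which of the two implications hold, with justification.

The biconditional holds.

Forward direction. Suppose m ≡ 16 mod 25. Write m = 25j + 16. Then (25j + 16)³ = 15625j³ + 30000j² + 19200j + 4096 = 25(625j³ + 1200j² + 768j + 163) + 21, so m³ ≡ 21 (mod 25).

Converse. Suppose m³ ≡ 21 (mod 25). The only residue r in {0, …, 24} with r³ ≡ 21 (mod 25) is r = 16, so m ≡ 16 (mod 25).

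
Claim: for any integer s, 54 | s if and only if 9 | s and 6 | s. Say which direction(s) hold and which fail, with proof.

The forward direction holds; the converse fails.

(⇒) If 54 ∣ s, write s = 54q. Since 54 = 6·9, s = 9·(6q), so 9 ∣ s; and since 54 = 9·6, s = 6·(9q), so 6 ∣ s.

(⇐) This fails: take s = 18. Both 9 ∣ 18 and 6 ∣ 18, yet 18 is not a multiple of 54 (since 18 = 0·54 + 18), so 54 ∤ 18.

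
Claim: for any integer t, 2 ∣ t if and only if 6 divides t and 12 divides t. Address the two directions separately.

(⟹) This fails: take t = 2. Certainly 2 ∣ 2, but 6 ∤ 2.

(⟸) Suppose 6 ∣ t and 12 ∣ t. Any common multiple of 6 and 12 is a multiple of their lcm; here lcm(6, 12) = 6·12/gcd(6, 12) = 72/6 = 12, so 12 ∣ t. Since 2 ∣ 12, it follows that 2 ∣ t.

Only the converse holds.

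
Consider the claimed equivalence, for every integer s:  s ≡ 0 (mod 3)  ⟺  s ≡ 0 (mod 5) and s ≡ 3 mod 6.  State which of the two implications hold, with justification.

(⟹) This fails: s = 0 gives 0 ≡ 0 (mod 3) but 0 ≡ 0 (mod 6), so the conjunction on the right does not hold.

(⟸) Conversely, if s ≡ 0 (mod 5) and s ≡ 3 (mod 6), then by the Chinese remainder theorem s ≡ 15 (mod 30). Since 15 ≡ 0 (mod 3) and 3 ∣ 30, we get s ≡ 0 (mod 3).

The forward direction fails; the converse holds.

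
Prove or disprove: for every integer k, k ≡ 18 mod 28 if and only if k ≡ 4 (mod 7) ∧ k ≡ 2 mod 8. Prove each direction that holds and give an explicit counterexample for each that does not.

[⇒] This fails: k = 46 gives 46 ≡ 18 (mod 28) but 46 ≡ 6 (mod 8), so the conjunction on the right does not hold.

[⇐] Conversely, if k ≡ 4 (mod 7) and k ≡ 2 (mod 8), then by the Chinese remainder theorem k ≡ 18 (mod 56). Since 18 ≡ 18 (mod 28) and 28 ∣ 56, we get k ≡ 18 (mod 28).

The forward direction fails; the converse holds.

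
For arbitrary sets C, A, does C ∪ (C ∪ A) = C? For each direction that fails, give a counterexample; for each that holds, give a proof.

(⟹) This inclusion fails. Take C = ∅, A = {1}; then 1 ∈ C ∪ (C ∪ A) but 1 ∉ C.

(⟸) Let x ∈ C. Then either x ∈ C and x ∉ A; or x ∈ C ∩ A. In each case x ∈ C ∪ (C ∪ A), so C ⊆ C ∪ (C ∪ A).

Only the reverse inclusion holds.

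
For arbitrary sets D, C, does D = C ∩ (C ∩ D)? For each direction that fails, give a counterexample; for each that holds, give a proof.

The sets are not equal: only the reverse inclusion holds.

Forward inclusion. This inclusion fails. Take D = {1}, C = ∅; then 1 ∈ D but 1 ∉ C ∩ (C ∩ D).

Reverse inclusion. Let x ∈ C ∩ (C ∩ D). Then x ∈ D ∩ C, from which x ∈ D.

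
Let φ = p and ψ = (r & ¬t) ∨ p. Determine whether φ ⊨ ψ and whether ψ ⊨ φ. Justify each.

(⇐) This fails. Under r = T, p = F, t = F, the left side is false but the right side is true.

(⇒) Assume the antecedent. If r is true, the antecedent forces (r = T, p = T, t = F) or (r = T, p = T, t = T), and (r & ¬t) ∨ p holds there. If r is false, the antecedent forces (r = F, p = T, t = F) or (r = F, p = T, t = T), and (r & ¬t) ∨ p holds there. Either way (r & ¬t) ∨ p holds.

Only the forward direction holds.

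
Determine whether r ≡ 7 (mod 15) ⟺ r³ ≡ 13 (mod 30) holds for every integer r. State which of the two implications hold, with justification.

(⟹) This fails: take r = 22. Then 22 ≡ 7 (mod 15), but 22³ = 10648 ≡ 28 (mod 30), not 13.

(⟸) Conversely, the residues r modulo 30 with r³ ≡ 13 (mod 30) are exactly {7}, and each is ≡ 7 (mod 15).

Not equivalent: only (⇐) holds.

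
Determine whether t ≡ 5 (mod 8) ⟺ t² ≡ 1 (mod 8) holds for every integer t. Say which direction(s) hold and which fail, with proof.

Not equivalent: only (⇒) holds.

(→) Suppose t ≡ 5 (mod 8). Write t = 8j + 5. Then (8j + 5)² = 64j² + 80j + 25 = 8(8j² + 10j + 3) + 1, so t² ≡ 1 (mod 8).

(←) This fails: take t = 1. Then 1² = 1 ≡ 1 (mod 8), yet 1 ≡ 1 (mod 8), not 5.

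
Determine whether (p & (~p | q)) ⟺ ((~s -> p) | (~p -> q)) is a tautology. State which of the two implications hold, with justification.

Converse. This fails. Under q = T, s = F, p = F, the left side is false but the right side is true.

Forward direction. Assume the antecedent. If q is true, (~s -> p) | (~p -> q) reduces to true regardless of the other variables. If q is false, the antecedent cannot hold. Either way (~s -> p) | (~p -> q) holds.

(⇒) holds; (⇐) fails.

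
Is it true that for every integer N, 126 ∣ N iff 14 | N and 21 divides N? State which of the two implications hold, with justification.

(⇒) holds; (⇐) fails.

[⇒] If 126 ∣ N, write N = 126q. Since 126 = 9·14, N = 14·(9q), so 14 ∣ N; and since 126 = 6·21, N = 21·(6q), so 21 ∣ N.

[⇐] This fails: take N = 42. Both 14 ∣ 42 and 21 ∣ 42, yet 42 is not a multiple of 126 (since 42 = 0·126 + 42), so 126 ∤ 42.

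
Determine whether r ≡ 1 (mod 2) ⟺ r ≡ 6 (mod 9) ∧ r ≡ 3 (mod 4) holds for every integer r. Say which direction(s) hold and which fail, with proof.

(⟹) This fails: r = 1 gives 1 ≡ 1 (mod 2) but 1 ≡ 1 (mod 9), so the conjunction on the right does not hold.

(⟸) Conversely, if r ≡ 6 (mod 9) and r ≡ 3 (mod 4), then by the Chinese remainder theorem r ≡ 15 (mod 36). Since 15 ≡ 1 (mod 2) and 2 ∣ 36, we get r ≡ 1 (mod 2).

Not equivalent: only (⇐) holds.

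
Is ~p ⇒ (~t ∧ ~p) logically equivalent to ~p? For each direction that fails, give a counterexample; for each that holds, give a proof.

Neither implication holds.

Forward direction. This fails. Under t = F, p = T, the left side is true but the right side is false.

Converse. This fails. Under t = T, p = F, the left side is false but the right side is true.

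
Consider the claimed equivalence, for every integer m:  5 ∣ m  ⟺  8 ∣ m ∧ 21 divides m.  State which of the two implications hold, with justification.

(⇒) This fails: take m = 5. Certainly 5 ∣ 5, but 8 ∤ 5.

(⇐) This fails: take m = 168. Both 8 ∣ 168 and 21 ∣ 168, yet 168 is not a multiple of 5 (since 168 = 33·5 + 3), so 5 ∤ 168.

Neither implication holds.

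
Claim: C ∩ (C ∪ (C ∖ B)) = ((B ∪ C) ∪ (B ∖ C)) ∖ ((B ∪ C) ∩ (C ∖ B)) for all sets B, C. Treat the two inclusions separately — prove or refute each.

Neither inclusion holds.

(⟹) This inclusion fails. Take B = ∅, C = {1}; then 1 ∈ C ∩ (C ∪ (C ∖ B)) but 1 ∉ ((B ∪ C) ∪ (B ∖ C)) ∖ ((B ∪ C) ∩ (C ∖ B)).

(⟸) This inclusion fails. Take B = {1}, C = ∅; then 1 ∈ ((B ∪ C) ∪ (B ∖ C)) ∖ ((B ∪ C) ∩ (C ∖ B)) but 1 ∉ C ∩ (C ∪ (C ∖ B)).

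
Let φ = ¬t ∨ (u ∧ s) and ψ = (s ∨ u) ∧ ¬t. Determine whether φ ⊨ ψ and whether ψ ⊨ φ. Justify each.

Converse. Assume the antecedent. If u is true, the antecedent forces (u = T, t = F, s = F) or (u = T, t = F, s = T), and ¬t ∨ (u ∧ s) holds there. If u is false, the antecedent forces (u = F, t = F, s = T), and ¬t ∨ (u ∧ s) holds there. Either way ¬t ∨ (u ∧ s) holds.

Forward direction. This fails. Under u = F, t = F, s = F, the left side is true but the right side is false.

The forward direction fails; the converse holds.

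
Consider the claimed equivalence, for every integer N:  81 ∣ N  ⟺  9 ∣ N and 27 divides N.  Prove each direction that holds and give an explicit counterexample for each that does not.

(⟸) This fails: take N = 27. Both 9 ∣ 27 and 27 ∣ 27, yet 27 is not a multiple of 81 (since 27 = 0·81 + 27), so 81 ∤ 27.

(⟹) If 81 ∣ N, write N = 81q. Since 81 = 9·9, N = 9·(9q), so 9 ∣ N; and since 81 = 3·27, N = 27·(3q), so 27 ∣ N.

Only the forward direction holds.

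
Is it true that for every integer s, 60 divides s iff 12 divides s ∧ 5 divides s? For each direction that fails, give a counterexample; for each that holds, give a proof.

The biconditional holds.

(→) If 60 ∣ s, write s = 60q. Since 60 = 5·12, s = 12·(5q), so 12 ∣ s; and since 60 = 12·5, s = 5·(12q), so 5 ∣ s.

(←) Suppose 12 ∣ s and 5 ∣ s. Any common multiple of 12 and 5 is a multiple of their lcm; here gcd(12, 5) = 1, so lcm(12, 5) = 12·5 = 60, so 60 ∣ s.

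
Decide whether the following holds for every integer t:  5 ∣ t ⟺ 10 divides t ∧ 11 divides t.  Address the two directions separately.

(⇒) fails; (⇐) holds.

(⟸) Suppose 10 ∣ t and 11 ∣ t. Any common multiple of 10 and 11 is a multiple of their lcm; here gcd(10, 11) = 1, so lcm(10, 11) = 10·11 = 110, so 110 ∣ t. Since 5 ∣ 110, it follows that 5 ∣ t.

(⟹) This fails: take t = 5. Certainly 5 ∣ 5, but 10 ∤ 5.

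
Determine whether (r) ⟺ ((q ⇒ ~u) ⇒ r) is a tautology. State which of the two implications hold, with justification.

[⇐] This fails. Under u = T, q = T, r = F, the left side is false but the right side is true.

[⇒] Assume the antecedent. If u is true, the antecedent forces (u = T, q = F, r = T) or (u = T, q = T, r = T), and (q ⇒ ~u) ⇒ r holds there. If u is false, the antecedent forces (u = F, q = F, r = T) or (u = F, q = T, r = T), and (q ⇒ ~u) ⇒ r holds there. Either way (q ⇒ ~u) ⇒ r holds.

Only the forward implication holds.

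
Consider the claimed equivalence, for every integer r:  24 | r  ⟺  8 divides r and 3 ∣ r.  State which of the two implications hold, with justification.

The biconditional holds.

(→) If 24 ∣ r, write r = 24q. Since 24 = 3·8, r = 8·(3q), so 8 ∣ r; and since 24 = 8·3, r = 3·(8q), so 3 ∣ r.

(←) Suppose 8 ∣ r and 3 ∣ r. Any common multiple of 8 and 3 is a multiple of their lcm; here gcd(8, 3) = 1, so lcm(8, 3) = 8·3 = 24, so 24 ∣ r.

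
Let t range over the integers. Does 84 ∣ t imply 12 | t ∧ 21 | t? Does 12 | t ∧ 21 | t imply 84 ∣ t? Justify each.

Equivalent; both directions hold.

[⇒] If 84 ∣ t, write t = 84q. Since 84 = 7·12, t = 12·(7q), so 12 ∣ t; and since 84 = 4·21, t = 21·(4q), so 21 ∣ t.

[⇐] Suppose 12 ∣ t and 21 ∣ t. Any common multiple of 12 and 21 is a multiple of their lcm; here lcm(12, 21) = 12·21/gcd(12, 21) = 252/3 = 84, so 84 ∣ t.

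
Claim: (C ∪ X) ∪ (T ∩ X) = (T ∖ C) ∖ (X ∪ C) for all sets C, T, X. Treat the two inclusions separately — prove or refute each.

(⊆) fails and (⊇) fails.

Forward inclusion. This inclusion fails. Take C = {1}, T = ∅, X = ∅; then 1 ∈ (C ∪ X) ∪ (T ∩ X) but 1 ∉ (T ∖ C) ∖ (X ∪ C).

Reverse inclusion. This inclusion fails. Take C = ∅, T = {1}, X = ∅; then 1 ∈ (T ∖ C) ∖ (X ∪ C) but 1 ∉ (C ∪ X) ∪ (T ∩ X).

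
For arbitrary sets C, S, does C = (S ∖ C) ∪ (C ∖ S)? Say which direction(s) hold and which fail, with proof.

(⊆) fails and (⊇) fails.

(⊆) This inclusion fails. Take C = {1}, S = {1}; then 1 ∈ C but 1 ∉ (S ∖ C) ∪ (C ∖ S).

(⊇) This inclusion fails. Take C = ∅, S = {1}; then 1 ∈ (S ∖ C) ∪ (C ∖ S) but 1 ∉ C.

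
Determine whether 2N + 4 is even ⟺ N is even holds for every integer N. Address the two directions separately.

[⇒] This fails: take N = 3. Then 2N + 4 = 10, which is even, yet N = 3 is odd, not even.

[⇐] Suppose N is even. Since 2 is even, 2N is even for every N, so 2N + 4 has the same parity as 4, which is even. Hence 2N + 4 is even.

Not equivalent: only (⇐) holds.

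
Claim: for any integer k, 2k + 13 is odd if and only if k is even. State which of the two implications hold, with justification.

Forward direction. This fails: take k = 1. Then 2k + 13 = 15, which is odd, yet k = 1 is odd, not even.

Converse. Suppose k is even. Since 2 is even, 2k is even for every k, so 2k + 13 has the same parity as 13, which is odd. Hence 2k + 13 is odd.

Not equivalent: only (⇐) holds.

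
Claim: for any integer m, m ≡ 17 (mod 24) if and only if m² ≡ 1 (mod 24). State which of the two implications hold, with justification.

Not equivalent: only (⇒) holds.

[⇒] Suppose m ≡ 17 (mod 24). Write m = 24j + 17. Then (24j + 17)² = 576j² + 816j + 289 = 24(24j² + 34j + 12) + 1, so m² ≡ 1 (mod 24).

[⇐] This fails: take m = 1. Then 1² = 1 ≡ 1 (mod 24), yet 1 ≡ 1 (mod 24), not 17.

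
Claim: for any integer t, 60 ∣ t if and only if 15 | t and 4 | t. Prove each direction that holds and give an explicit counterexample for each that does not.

Equivalent; both directions hold.

(⇐) Suppose 15 ∣ t and 4 ∣ t. Any common multiple of 15 and 4 is a multiple of their lcm; here gcd(15, 4) = 1, so lcm(15, 4) = 15·4 = 60, so 60 ∣ t.

(⇒) If 60 ∣ t, write t = 60q. Since 60 = 4·15, t = 15·(4q), so 15 ∣ t; and since 60 = 15·4, t = 4·(15q), so 4 ∣ t.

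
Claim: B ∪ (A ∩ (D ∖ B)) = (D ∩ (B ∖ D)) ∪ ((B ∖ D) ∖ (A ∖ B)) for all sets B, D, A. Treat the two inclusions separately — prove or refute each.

Only the reverse inclusion holds.

(⟹) This inclusion fails. Take B = {1}, D = {1}, A = ∅; then 1 ∈ B ∪ (A ∩ (D ∖ B)) but 1 ∉ (D ∩ (B ∖ D)) ∪ ((B ∖ D) ∖ (A ∖ B)).

(⟸) Let x ∈ (D ∩ (B ∖ D)) ∪ ((B ∖ D) ∖ (A ∖ B)). Then either x ∈ B and x ∉ D, A; or x ∈ B ∩ A and x ∉ D. In each case x ∈ B ∪ (A ∩ (D ∖ B)), so (D ∩ (B ∖ D)) ∪ ((B ∖ D) ∖ (A ∖ B)) ⊆ B ∪ (A ∩ (D ∖ B)).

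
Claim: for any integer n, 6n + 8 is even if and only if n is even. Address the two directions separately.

(⇒) This fails: take n = 1. Then 6n + 8 = 14, which is even, yet n = 1 is odd, not even.

(⇐) Suppose n is even. Since 6 is even, 6n is even for every n, so 6n + 8 has the same parity as 8, which is even. Hence 6n + 8 is even.

Not equivalent: only (⇐) holds.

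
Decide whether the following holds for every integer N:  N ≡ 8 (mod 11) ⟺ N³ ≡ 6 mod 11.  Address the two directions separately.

Forward direction. Suppose N ≡ 8 (mod 11). Write N = 11j + 8. Then (11j + 8)³ = 1331j³ + 2904j² + 2112j + 512 = 11(121j³ + 264j² + 192j + 46) + 6, so N³ ≡ 6 (mod 11).

Converse. For the converse, argue contrapositively. If N ≢ 8 (mod 11), then N is congruent to one of 0, 1, 2, 3, 4, 5, 6, 7, 9, 10 modulo 11, and these give N³ ≡ 0, 1, 8, 5, 9, 4, 7, 2, 3, 10 respectively — never 6.

The biconditional holds.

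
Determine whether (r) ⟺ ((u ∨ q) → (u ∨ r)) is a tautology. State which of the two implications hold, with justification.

(⇒) holds; (⇐) fails.

Forward direction. Assume the antecedent. If q is true, the antecedent forces (q = T, u = F, r = T) or (q = T, u = T, r = T), and (u ∨ q) → (u ∨ r) holds there. If q is false, (u ∨ q) → (u ∨ r) reduces to true regardless of the other variables. Either way (u ∨ q) → (u ∨ r) holds.

Converse. This fails. Under q = F, u = F, r = F, the left side is false but the right side is true.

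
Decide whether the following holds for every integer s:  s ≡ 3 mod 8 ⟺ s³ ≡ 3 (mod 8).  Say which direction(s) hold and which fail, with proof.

(⇒) Suppose s ≡ 3 mod 8. Write s = 8j + 3. Then (8j + 3)³ = 512j³ + 576j² + 216j + 27 = 8(64j³ + 72j² + 27j + 3) + 3, so s³ ≡ 3 (mod 8).

(⇐) For the converse, argue contrapositively. If s ≢ 3 (mod 8), then s is congruent to one of 0, 1, 2, 4, 5, 6, 7 modulo 8, and these give s³ ≡ 0, 1, 0, 0, 5, 0, 7 respectively — never 3.

Equivalent; both directions hold.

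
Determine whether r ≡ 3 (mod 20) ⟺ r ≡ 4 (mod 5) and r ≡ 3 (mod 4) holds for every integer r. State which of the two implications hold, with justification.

(⟹) This fails: r = 3 gives 3 ≡ 3 (mod 20) but 3 ≡ 3 (mod 5), so the conjunction on the right does not hold.

(⟸) This fails: r = 19 satisfies both congruences on the right (19 ≡ 4 mod 5 and 19 ≡ 3 mod 4) yet 19 ≡ 19 (mod 20), not 3.

Neither implication holds.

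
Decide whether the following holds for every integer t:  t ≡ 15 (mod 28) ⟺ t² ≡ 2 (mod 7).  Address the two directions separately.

(→) This fails: take t = 15. Then 15 ≡ 15 (mod 28), but 15² = 225 ≡ 1 (mod 7), not 2.

(←) This fails: take t = 3. Then 3² = 9 ≡ 2 (mod 7), yet 3 ≡ 3 (mod 28), not 15.

(⇒) fails and (⇐) fails.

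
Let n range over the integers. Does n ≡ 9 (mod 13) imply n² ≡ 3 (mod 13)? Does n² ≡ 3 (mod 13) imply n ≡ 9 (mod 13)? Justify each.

(→) Suppose n ≡ 9 (mod 13). Write n = 13j + 9. Then (13j + 9)² = 169j² + 234j + 81 = 13(13j² + 18j + 6) + 3, so n² ≡ 3 (mod 13).

(←) This fails: take n = 4. Then 4² = 16 ≡ 3 (mod 13), yet 4 ≡ 4 (mod 13), not 9.

Not equivalent: only (⇒) holds.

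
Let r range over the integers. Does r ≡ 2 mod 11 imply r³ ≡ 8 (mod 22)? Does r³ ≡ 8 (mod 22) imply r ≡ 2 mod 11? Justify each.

Only the reverse direction holds.

Forward direction. This fails: take r = 13. Then 13 ≡ 2 (mod 11), but 13³ = 2197 ≡ 19 (mod 22), not 8.

Converse. The residues r modulo 22 with r³ ≡ 8 (mod 22) are exactly {2}, and each is ≡ 2 (mod 11).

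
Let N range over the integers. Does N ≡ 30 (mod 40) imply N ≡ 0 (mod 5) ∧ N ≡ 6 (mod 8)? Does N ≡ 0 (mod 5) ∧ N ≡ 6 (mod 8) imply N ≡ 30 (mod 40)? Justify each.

Equivalent; both directions hold.

[⇒] Suppose N ≡ 30 (mod 40); write N = 40j + 30. Since 5 ∣ 40, reducing mod 5 gives N ≡ 30 ≡ 0 (mod 5); since 8 ∣ 40, reducing mod 8 gives N ≡ 30 ≡ 6 (mod 8).

[⇐] Conversely, if N ≡ 0 (mod 5) and N ≡ 6 (mod 8), then by the Chinese remainder theorem N ≡ 30 (mod 40). This is exactly N ≡ 30 (mod 40).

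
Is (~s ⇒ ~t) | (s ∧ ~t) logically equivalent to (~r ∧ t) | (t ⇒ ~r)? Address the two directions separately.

Neither implication holds.

[⇒] This fails. Under s = T, t = T, r = T, the left side is true but the right side is false.

[⇐] This fails. Under s = F, t = T, r = F, the left side is false but the right side is true.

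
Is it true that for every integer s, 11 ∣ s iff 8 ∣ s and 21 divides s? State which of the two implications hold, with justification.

(⟹) This fails: take s = 11. Certainly 11 ∣ 11, but 8 ∤ 11.

(⟸) This fails: take s = 168. Both 8 ∣ 168 and 21 ∣ 168, yet 168 is not a multiple of 11 (since 168 = 15·11 + 3), so 11 ∤ 168.

(⇒) fails and (⇐) fails.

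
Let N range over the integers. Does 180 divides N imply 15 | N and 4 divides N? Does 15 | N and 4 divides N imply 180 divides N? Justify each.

Only the forward implication holds.

(⟹) If 180 ∣ N, write N = 180q. Since 180 = 12·15, N = 15·(12q), so 15 ∣ N; and since 180 = 45·4, N = 4·(45q), so 4 ∣ N.

(⟸) This fails: take N = 60. Both 15 ∣ 60 and 4 ∣ 60, yet 60 is not a multiple of 180 (since 60 = 0·180 + 60), so 180 ∤ 60.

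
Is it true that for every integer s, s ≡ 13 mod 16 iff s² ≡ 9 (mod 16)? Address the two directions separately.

Only the forward implication holds.

(⟹) Suppose s ≡ 13 mod 16. Write s = 16j + 13. Then (16j + 13)² = 256j² + 416j + 169 = 16(16j² + 26j + 10) + 9, so s² ≡ 9 (mod 16).

(⟸) This fails: take s = 3. Then 3² = 9 ≡ 9 (mod 16), yet 3 ≡ 3 (mod 16), not 13.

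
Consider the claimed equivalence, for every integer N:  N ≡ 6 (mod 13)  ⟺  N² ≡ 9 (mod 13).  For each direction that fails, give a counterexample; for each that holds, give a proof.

(⟹) This fails: take N = 6. Then 6 ≡ 6 (mod 13), but 6² = 36 ≡ 10 (mod 13), not 9.

(⟸) This fails: take N = 3. Then 3² = 9 ≡ 9 (mod 13), yet 3 ≡ 3 (mod 13), not 6.

Neither direction holds.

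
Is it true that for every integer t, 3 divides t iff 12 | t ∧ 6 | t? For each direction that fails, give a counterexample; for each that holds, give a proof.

Forward direction. This fails: take t = 3. Certainly 3 ∣ 3, but 12 ∤ 3.

Converse. Suppose 12 ∣ t and 6 ∣ t. Any common multiple of 12 and 6 is a multiple of their lcm; here lcm(12, 6) = 12·6/gcd(12, 6) = 72/6 = 12, so 12 ∣ t. Since 3 ∣ 12, it follows that 3 ∣ t.

(⇒) fails; (⇐) holds.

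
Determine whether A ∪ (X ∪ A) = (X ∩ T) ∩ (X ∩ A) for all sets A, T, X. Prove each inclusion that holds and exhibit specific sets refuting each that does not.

(⟸) Let x ∈ (X ∩ T) ∩ (X ∩ A). Then x ∈ A ∩ T ∩ X, from which x ∈ A ∪ (X ∪ A).

(⟹) This inclusion fails. Take A = {1}, T = ∅, X = ∅; then 1 ∈ A ∪ (X ∪ A) but 1 ∉ (X ∩ T) ∩ (X ∩ A).

Only the reverse inclusion holds.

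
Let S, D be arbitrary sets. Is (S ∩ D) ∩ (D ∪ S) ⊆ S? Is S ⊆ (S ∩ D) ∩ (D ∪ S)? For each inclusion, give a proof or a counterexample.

(⊆) Let x ∈ (S ∩ D) ∩ (D ∪ S). Then x ∈ S ∩ D, from which x ∈ S.

(⊇) This inclusion fails. Take S = {1}, D = ∅; then 1 ∈ S but 1 ∉ (S ∩ D) ∩ (D ∪ S).

The sets are not equal: only the forward inclusion holds.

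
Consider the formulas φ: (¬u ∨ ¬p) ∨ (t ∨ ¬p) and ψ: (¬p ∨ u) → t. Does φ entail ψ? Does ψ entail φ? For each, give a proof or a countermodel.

Not equivalent: only (⇐) holds.

[⇒] This fails. Under t = F, u = F, p = F, the left side is true but the right side is false.

[⇐] Assume the antecedent. If t is true, (¬u ∨ ¬p) ∨ (t ∨ ¬p) reduces to true regardless of the other variables. If t is false, the antecedent forces (t = F, u = F, p = T), and (¬u ∨ ¬p) ∨ (t ∨ ¬p) holds there. Either way (¬u ∨ ¬p) ∨ (t ∨ ¬p) holds.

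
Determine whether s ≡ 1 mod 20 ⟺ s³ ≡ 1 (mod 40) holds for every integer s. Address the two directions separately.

Only the reverse direction holds.

(⇐) The residues r modulo 40 with r³ ≡ 1 (mod 40) are exactly {1}, and each is ≡ 1 (mod 20).

(⇒) This fails: take s = 21. Then 21 ≡ 1 (mod 20), but 21³ = 9261 ≡ 21 (mod 40), not 1.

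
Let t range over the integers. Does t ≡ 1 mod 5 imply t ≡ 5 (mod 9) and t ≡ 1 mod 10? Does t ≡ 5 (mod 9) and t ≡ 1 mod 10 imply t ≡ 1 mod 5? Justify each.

Converse. If t ≡ 5 (mod 9) and t ≡ 1 (mod 10), then by the Chinese remainder theorem t ≡ 41 (mod 90). Since 41 ≡ 1 (mod 5) and 5 ∣ 90, we get t ≡ 1 (mod 5).

Forward direction. This fails: t = 1 gives 1 ≡ 1 (mod 5) but 1 ≡ 1 (mod 9), so the conjunction on the right does not hold.

The forward direction fails; the converse holds.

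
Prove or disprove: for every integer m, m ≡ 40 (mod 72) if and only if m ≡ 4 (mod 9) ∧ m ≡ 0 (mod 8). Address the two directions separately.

Both implications hold.

[⇒] Suppose m ≡ 40 (mod 72); write m = 72j + 40. Since 9 ∣ 72, reducing mod 9 gives m ≡ 40 ≡ 4 (mod 9); since 8 ∣ 72, reducing mod 8 gives m ≡ 40 ≡ 0 (mod 8).

[⇐] Conversely, if m ≡ 4 (mod 9) and m ≡ 0 (mod 8), then by the Chinese remainder theorem m ≡ 40 (mod 72). This is exactly m ≡ 40 (mod 72).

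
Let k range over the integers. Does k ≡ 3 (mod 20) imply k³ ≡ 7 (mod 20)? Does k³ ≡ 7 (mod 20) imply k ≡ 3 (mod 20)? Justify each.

(→) Suppose k ≡ 3 (mod 20). Write k = 20j + 3. Then (20j + 3)³ = 8000j³ + 3600j² + 540j + 27 = 20(400j³ + 180j² + 27j + 1) + 7, so k³ ≡ 7 (mod 20).

(←) Conversely, suppose k³ ≡ 7 (mod 20). The only residue r in {0, …, 19} with r³ ≡ 7 (mod 20) is r = 3, so k ≡ 3 (mod 20).

Both directions hold; the statement is true.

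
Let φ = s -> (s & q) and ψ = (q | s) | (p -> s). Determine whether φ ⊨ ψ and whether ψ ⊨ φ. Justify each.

Neither direction holds.

[⇒] This fails. Under p = T, q = F, s = F, the left side is true but the right side is false.

[⇐] This fails. Under p = F, q = F, s = T, the left side is false but the right side is true.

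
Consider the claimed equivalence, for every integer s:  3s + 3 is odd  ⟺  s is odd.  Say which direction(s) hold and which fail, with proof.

Both directions fail.

(→) This fails: s = 2 gives 3s + 3 = 9, which is odd, but 2 is even, not odd.

(←) This also fails: s = 3 is odd, but 3s + 3 = 12 is even, not odd.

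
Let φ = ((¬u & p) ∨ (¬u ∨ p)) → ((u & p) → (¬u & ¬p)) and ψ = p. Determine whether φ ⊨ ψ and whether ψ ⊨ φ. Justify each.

(⟹) This fails. Under p = F, u = F, the left side is true but the right side is false.

(⟸) This fails. Under p = T, u = T, the left side is false but the right side is true.

Both directions fail.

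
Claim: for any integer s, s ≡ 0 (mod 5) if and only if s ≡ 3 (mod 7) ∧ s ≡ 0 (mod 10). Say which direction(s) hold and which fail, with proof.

(⟹) This fails: s = 0 gives 0 ≡ 0 (mod 5) but 0 ≡ 0 (mod 7), so the conjunction on the right does not hold.

(⟸) Conversely, if s ≡ 3 (mod 7) and s ≡ 0 (mod 10), then by the Chinese remainder theorem s ≡ 10 (mod 70). Since 10 ≡ 0 (mod 5) and 5 ∣ 70, we get s ≡ 0 (mod 5).

Not equivalent: only (⇐) holds.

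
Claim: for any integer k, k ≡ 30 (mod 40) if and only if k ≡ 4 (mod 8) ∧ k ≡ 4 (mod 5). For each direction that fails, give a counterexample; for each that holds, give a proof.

(⟹) This fails: k = 30 gives 30 ≡ 30 (mod 40) but 30 ≡ 6 (mod 8), so the conjunction on the right does not hold.

(⟸) This fails: k = 4 satisfies both congruences on the right (4 ≡ 4 mod 8 and 4 ≡ 4 mod 5) yet 4 ≡ 4 (mod 40), not 30.

Neither implication holds.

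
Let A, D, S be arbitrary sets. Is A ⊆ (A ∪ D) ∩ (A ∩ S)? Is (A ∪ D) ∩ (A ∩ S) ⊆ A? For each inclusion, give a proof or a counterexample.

The sets are not equal: only the reverse inclusion holds.

(⊆) This inclusion fails. Take A = {1}, D = ∅, S = ∅; then 1 ∈ A but 1 ∉ (A ∪ D) ∩ (A ∩ S).

(⊇) Let x ∈ (A ∪ D) ∩ (A ∩ S). Then either x ∈ A ∩ S and x ∉ D; or x ∈ A ∩ D ∩ S. In each case x ∈ A, so (A ∪ D) ∩ (A ∩ S) ⊆ A.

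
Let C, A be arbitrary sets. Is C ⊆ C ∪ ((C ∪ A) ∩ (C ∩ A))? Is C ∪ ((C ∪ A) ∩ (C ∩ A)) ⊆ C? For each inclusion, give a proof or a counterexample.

Both inclusions hold.

Reverse inclusion. Let x ∈ C ∪ ((C ∪ A) ∩ (C ∩ A)). Then either x ∈ C and x ∉ A; or x ∈ C ∩ A. In each case x ∈ C, so C ∪ ((C ∪ A) ∩ (C ∩ A)) ⊆ C.

Forward inclusion. Let x ∈ C. Then either x ∈ C and x ∉ A; or x ∈ C ∩ A. In each case x ∈ C ∪ ((C ∪ A) ∩ (C ∩ A)), so C ⊆ C ∪ ((C ∪ A) ∩ (C ∩ A)).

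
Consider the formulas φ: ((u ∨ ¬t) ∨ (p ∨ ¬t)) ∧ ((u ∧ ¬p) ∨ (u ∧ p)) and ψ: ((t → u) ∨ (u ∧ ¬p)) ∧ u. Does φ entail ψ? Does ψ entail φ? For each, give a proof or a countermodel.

The biconditional holds.

(→) Assume the antecedent. If t is true, the antecedent forces (t = T, u = T, p = F) or (t = T, u = T, p = T), and ((t → u) ∨ (u ∧ ¬p)) ∧ u holds there. If t is false, the antecedent forces (t = F, u = T, p = F) or (t = F, u = T, p = T), and ((t → u) ∨ (u ∧ ¬p)) ∧ u holds there. Either way ((t → u) ∨ (u ∧ ¬p)) ∧ u holds.

(←) Assume the antecedent. If t is true, the antecedent forces (t = T, u = T, p = F) or (t = T, u = T, p = T), and the consequent holds there. If t is false, the antecedent forces (t = F, u = T, p = F) or (t = F, u = T, p = T), and the consequent holds there. Either way the consequent holds.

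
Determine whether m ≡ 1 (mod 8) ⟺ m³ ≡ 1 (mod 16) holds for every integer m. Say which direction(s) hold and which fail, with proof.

Not equivalent: only (⇐) holds.

(⇒) This fails: take m = 9. Then 9 ≡ 1 (mod 8), but 9³ = 729 ≡ 9 (mod 16), not 1.

(⇐) Conversely, the residues r modulo 16 with r³ ≡ 1 (mod 16) are exactly {1}, and each is ≡ 1 (mod 8).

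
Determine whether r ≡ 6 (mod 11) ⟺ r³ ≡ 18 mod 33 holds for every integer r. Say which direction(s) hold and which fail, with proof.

[⇒] This fails: take r = 17. Then 17 ≡ 6 (mod 11), but 17³ = 4913 ≡ 29 (mod 33), not 18.

[⇐] Conversely, the residues r modulo 33 with r³ ≡ 18 (mod 33) are exactly {6}, and each is ≡ 6 (mod 11).

(⇒) fails; (⇐) holds.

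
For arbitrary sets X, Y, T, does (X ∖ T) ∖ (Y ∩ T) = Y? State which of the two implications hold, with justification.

(⊆) fails and (⊇) fails.

(⊆) This inclusion fails. Take X = {1}, Y = ∅, T = ∅; then 1 ∈ (X ∖ T) ∖ (Y ∩ T) but 1 ∉ Y.

(⊇) This inclusion fails. Take X = ∅, Y = {1}, T = ∅; then 1 ∈ Y but 1 ∉ (X ∖ T) ∖ (Y ∩ T).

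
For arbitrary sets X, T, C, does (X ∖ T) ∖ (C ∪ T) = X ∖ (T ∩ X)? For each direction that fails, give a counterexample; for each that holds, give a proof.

Forward inclusion. Let x ∈ (X ∖ T) ∖ (C ∪ T). Then x ∈ X and x ∉ T, C, from which x ∈ X ∖ (T ∩ X).

Reverse inclusion. This inclusion fails. Take X = {1}, T = ∅, C = {1}; then 1 ∈ X ∖ (T ∩ X) but 1 ∉ (X ∖ T) ∖ (C ∪ T).

The sets are not equal: only the forward inclusion holds.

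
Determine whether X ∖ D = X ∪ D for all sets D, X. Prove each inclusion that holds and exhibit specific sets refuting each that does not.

Only the forward inclusion holds.

(⟸) This inclusion fails. Take D = {1}, X = ∅; then 1 ∈ X ∪ D but 1 ∉ X ∖ D.

(⟹) Let x ∈ X ∖ D. Then x ∈ X and x ∉ D, from which x ∈ X ∪ D.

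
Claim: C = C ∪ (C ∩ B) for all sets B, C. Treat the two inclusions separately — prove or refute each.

The two sets are equal.

(⟸) Let x ∈ C ∪ (C ∩ B). Then either x ∈ C and x ∉ B; or x ∈ B ∩ C. In each case x ∈ C, so C ∪ (C ∩ B) ⊆ C.

(⟹) Let x ∈ C. Then either x ∈ C and x ∉ B; or x ∈ B ∩ C. In each case x ∈ C ∪ (C ∩ B), so C ⊆ C ∪ (C ∩ B).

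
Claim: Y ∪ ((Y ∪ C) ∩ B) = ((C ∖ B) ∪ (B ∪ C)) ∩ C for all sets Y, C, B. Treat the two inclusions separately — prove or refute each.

(⊆) fails and (⊇) fails.

Forward inclusion. This inclusion fails. Take Y = {1}, C = ∅, B = ∅; then 1 ∈ Y ∪ ((Y ∪ C) ∩ B) but 1 ∉ ((C ∖ B) ∪ (B ∪ C)) ∩ C.

Reverse inclusion. This inclusion fails. Take Y = ∅, C = {1}, B = ∅; then 1 ∈ ((C ∖ B) ∪ (B ∪ C)) ∩ C but 1 ∉ Y ∪ ((Y ∪ C) ∩ B).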